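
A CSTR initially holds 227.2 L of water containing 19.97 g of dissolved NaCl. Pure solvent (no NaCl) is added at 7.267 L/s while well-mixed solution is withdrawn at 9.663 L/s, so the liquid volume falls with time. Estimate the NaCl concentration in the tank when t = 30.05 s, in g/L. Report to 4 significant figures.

0.02767 g/L

Total volume: dV/dt = Q_in − Q_out = -2.39600 L/s, so V(t) = 227.2 − 2.39600 t and V(30.05) = 155.200 L.
Solute balance: dm/dt = 0 − Q_out C = −Q_out m/V(t).
dm/m = −Q_out dt/(V₀ − 2.39600 t); integrating gives ln(m/m₀) = −(Q_out/(Q_in−Q_out)) ln(V/V₀).
m = m₀ (V₀/V)^(Q_out/(Q_in−Q_out)) = 19.97 × (227.2/155.200)^(-4.03297) = 4.29395 g.
C = m/V = 4.29395/155.200 = 0.0276671 g/L.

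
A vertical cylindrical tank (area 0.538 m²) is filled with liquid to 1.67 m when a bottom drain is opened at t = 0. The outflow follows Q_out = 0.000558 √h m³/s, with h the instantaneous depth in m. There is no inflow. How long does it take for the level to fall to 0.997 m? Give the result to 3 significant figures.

With no inflow, A dh/dt = −0.000558 √h.
Separate and integrate: 2(√h − √h₀) = −(0.000558/A) t.
t = 2A(√h₀ − √h)/0.000558 = 2·0.538·(√1.67 − √0.997)/0.000558
  = 1.0760 × (1.2923 − 0.99850) / 0.000558 = 566.51 s.

567 s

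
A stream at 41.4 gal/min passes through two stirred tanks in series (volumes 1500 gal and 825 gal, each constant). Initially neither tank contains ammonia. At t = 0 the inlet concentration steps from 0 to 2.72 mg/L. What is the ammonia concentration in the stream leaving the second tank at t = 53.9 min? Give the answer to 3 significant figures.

1.58 mg/L

Species balance on tank i: dCᵢ/dt = (Cᵢ₋₁ − Cᵢ)/τᵢ with τᵢ = Vᵢ/Q.
τ₁ = 1500/41.4 = 36.232 min; τ₂ = 825/41.4 = 19.928 min.
Solving the cascade with C₁(0)=C₂(0)=0 gives C₂(t) = C_in[1 − (τ₁ e^(−t/τ₁) − τ₂ e^(−t/τ₂))/(τ₁ − τ₂)].
At t = 53.9: e^(−t/τ₁) = 0.22591, e^(−t/τ₂) = 0.066884.
C₂ = 2.72·[1 − (36.232·0.22591 − 19.928·0.066884)/(16.304)] = 2.72·0.57974 = 1.5769 mg/L.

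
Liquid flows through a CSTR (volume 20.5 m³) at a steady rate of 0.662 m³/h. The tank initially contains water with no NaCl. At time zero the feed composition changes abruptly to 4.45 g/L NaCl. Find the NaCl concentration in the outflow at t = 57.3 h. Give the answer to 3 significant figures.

3.75 g/L

Accumulation = in − out for the solute gives V dC/dt = Q(C_in − C).
Rewrite as dC/dt + C/τ = C_in/τ, τ = V/Q = 30.967 h.
C approaches C_in exponentially: C(t) = C_in + (C₀ − C_in) e^(−t/τ).
C(57.3) = 4.45 + (0 − 4.45)·e^(−57.3/30.967) = 4.45 + (-4.4500)·0.15718 = 3.7506 g/L.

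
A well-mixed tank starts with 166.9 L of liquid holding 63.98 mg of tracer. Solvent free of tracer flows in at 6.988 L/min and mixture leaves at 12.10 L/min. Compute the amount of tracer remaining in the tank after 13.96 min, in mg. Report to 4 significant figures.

Let m(t) be the amount of tracer. Volume: V(t) = V₀ + (Q_in − Q_out) t = 166.9 − 5.11200 t; V(13.96) = 95.5365 L.
Species balance (pure solvent in): dm/dt = −Q_out · m/V(t).
Separate: dm/m = −Q_out dt/V(t) ⇒ ln(m/m₀) = −(Q_out/(Q_in−Q_out)) ln(V/V₀).
m = m₀ (V₀/V)^(Q_out/(Q_in−Q_out)) = 63.98 × (166.9/95.5365)^(-2.36698) = 17.0827 mg.

17.08 mg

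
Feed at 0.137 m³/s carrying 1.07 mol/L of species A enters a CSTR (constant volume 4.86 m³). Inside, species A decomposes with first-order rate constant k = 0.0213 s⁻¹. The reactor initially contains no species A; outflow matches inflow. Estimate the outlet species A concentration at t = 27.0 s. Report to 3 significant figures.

0.449 mol/L

V dC/dt = Q(C_in − C) − k V C.
This is linear with rate a = Q/V + k = 0.049489 s⁻¹.
C_ss = Q C_in/(Q + kV) = 0.60948 mol/L; C(t) = C_ss + (C₀ − C_ss) e^(−a t).
C(27.0) = 0.60948 + (-0.60948)·e^(−0.049489·27.0) = 0.60948 + (-0.60948)·0.26284 = 0.44928 mol/L.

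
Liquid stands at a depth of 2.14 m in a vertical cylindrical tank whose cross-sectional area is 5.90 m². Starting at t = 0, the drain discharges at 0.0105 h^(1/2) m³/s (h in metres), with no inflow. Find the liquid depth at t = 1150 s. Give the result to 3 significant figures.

0.193 m

A dh/dt = −Q_out = −0.0105 √h.
∫ h^(−1/2) dh = −(0.0105/A) ∫ dt, giving 2√h = 2√h₀ − (0.0105/A) t.
√h = √2.14 − 0.0105·1150/(2·5.90) = 1.4629 − 1.0233 = 0.43957.
h = 0.43957² = 0.19322 m.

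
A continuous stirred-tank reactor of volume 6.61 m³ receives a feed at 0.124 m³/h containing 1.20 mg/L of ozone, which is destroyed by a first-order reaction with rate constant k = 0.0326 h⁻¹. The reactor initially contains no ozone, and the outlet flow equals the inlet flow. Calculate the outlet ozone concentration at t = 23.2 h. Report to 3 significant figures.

0.305 mg/L

Species balance: V dC/dt = Q C_in − Q C − k V C.
This is linear with rate a = Q/V + k = 0.051359 h⁻¹.
C_ss = Q C_in/(Q + kV) = 0.43831 mg/L; C(t) = C_ss + (C₀ − C_ss) e^(−a t).
C(23.2) = 0.43831 + (-0.43831)·e^(−0.051359·23.2) = 0.43831 + (-0.43831)·0.30375 = 0.30517 mg/L.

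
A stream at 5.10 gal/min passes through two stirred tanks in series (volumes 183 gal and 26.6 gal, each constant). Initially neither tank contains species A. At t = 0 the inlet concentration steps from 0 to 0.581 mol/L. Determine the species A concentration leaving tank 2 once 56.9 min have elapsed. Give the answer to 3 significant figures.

Species balance on tank i: dCᵢ/dt = (Cᵢ₋₁ − Cᵢ)/τᵢ with τᵢ = Vᵢ/Q.
τ₁ = 183/5.10 = 35.882 min; τ₂ = 26.6/5.10 = 5.2157 min.
Tank 1: C₁ = C_in(1 − e^(−t/τ₁)). Tank 2 (τ₁ ≠ τ₂): C₂ = C_in[1 − (τ₁ e^(−t/τ₁) − τ₂ e^(−t/τ₂))/(τ₁ − τ₂)].
At t = 56.9: e^(−t/τ₁) = 0.20480, e^(−t/τ₂) = 1.8286e-05.
C₂ = 0.581·[1 − (35.882·0.20480 − 5.2157·1.8286e-05)/(30.667)] = 0.581·0.76038 = 0.44178 mol/L.

0.442 mol/L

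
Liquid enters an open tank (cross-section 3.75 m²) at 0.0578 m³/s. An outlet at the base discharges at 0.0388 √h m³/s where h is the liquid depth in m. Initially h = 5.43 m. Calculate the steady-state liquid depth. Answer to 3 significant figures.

2.22 m

Accumulation of liquid (constant cross-section A): A dh/dt = Q_in − 0.0388 √h. At steady state dh/dt = 0:
Q_in = 0.0388 √h_ss ⇒ √h_ss = 0.0578/0.0388 = 1.4897.
h_ss = 1.4897² = 2.2192 m. (Since h₀ = 5.43 m > h_ss, the level will fall toward this value.)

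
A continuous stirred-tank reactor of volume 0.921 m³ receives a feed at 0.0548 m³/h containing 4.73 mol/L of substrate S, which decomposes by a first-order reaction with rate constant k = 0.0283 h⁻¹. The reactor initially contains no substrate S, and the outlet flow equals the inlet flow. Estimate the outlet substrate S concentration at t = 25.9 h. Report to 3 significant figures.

2.88 mol/L

V dC/dt = Q(C_in − C) − k V C.
dC/dt = (Q/V) C_in − (Q/V + k) C; effective rate a = Q/V + k = 0.059501 + 0.0283 = 0.087801 h⁻¹.
C_ss = Q C_in/(Q + kV) = 3.2054 mol/L; C(t) = C_ss + (C₀ − C_ss) e^(−a t).
C(25.9) = 3.2054 + (-3.2054)·e^(−0.087801·25.9) = 3.2054 + (-3.2054)·0.10290 = 2.8756 mol/L.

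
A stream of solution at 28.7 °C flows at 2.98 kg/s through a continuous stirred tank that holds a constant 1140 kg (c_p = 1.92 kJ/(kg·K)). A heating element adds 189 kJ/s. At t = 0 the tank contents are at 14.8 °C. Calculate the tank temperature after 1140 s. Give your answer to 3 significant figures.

59.3 °C

Energy balance: M c_p dT/dt = ṁ c_p (T_in − T) + 189.
τ = M/ṁ = 382.55 s; T_ss = T_in + Q̇/(ṁ c_p) = 28.7 + 189/(2.98·1.92) = 61.733 °C.
Integrating: T(t) = T_ss + (T₀ − T_ss) e^(−t/τ).
T(1140) = 61.733 + (-46.933)·e^(−1140/382.55) = 61.733 + (-46.933)·0.050793 = 59.349 °C.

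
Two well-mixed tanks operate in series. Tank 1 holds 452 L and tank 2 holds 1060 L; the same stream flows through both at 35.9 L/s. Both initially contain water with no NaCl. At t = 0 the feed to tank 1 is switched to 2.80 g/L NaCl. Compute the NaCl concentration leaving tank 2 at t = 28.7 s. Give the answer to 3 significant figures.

1.17 g/L

Time constants: τᵢ = Vᵢ/Q for each well-mixed tank.
τ₁ = 452/35.9 = 12.591 s; τ₂ = 1060/35.9 = 29.526 s.
Solving the cascade with C₁(0)=C₂(0)=0 gives C₂(t) = C_in[1 − (τ₁ e^(−t/τ₁) − τ₂ e^(−t/τ₂))/(τ₁ − τ₂)].
At t = 28.7: e^(−t/τ₁) = 0.10234, e^(−t/τ₂) = 0.37832.
C₂ = 2.80·[1 − (12.591·0.10234 − 29.526·0.37832)/(-16.936)] = 2.80·0.41650 = 1.1662 g/L.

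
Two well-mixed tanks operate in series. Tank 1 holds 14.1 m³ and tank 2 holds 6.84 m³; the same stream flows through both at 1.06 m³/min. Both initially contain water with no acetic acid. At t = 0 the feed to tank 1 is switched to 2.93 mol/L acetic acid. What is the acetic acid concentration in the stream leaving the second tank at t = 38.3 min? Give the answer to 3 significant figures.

2.62 mol/L

Time constants: τᵢ = Vᵢ/Q for each well-mixed tank.
τ₁ = 14.1/1.06 = 13.302 min; τ₂ = 6.84/1.06 = 6.4528 min.
Solving the cascade with C₁(0)=C₂(0)=0 gives C₂(t) = C_in[1 − (τ₁ e^(−t/τ₁) − τ₂ e^(−t/τ₂))/(τ₁ − τ₂)].
At t = 38.3: e^(−t/τ₁) = 0.056175, e^(−t/τ₂) = 0.0026442.
C₂ = 2.93·[1 − (13.302·0.056175 − 6.4528·0.0026442)/(6.8491)] = 2.93·0.89339 = 2.6176 mol/L.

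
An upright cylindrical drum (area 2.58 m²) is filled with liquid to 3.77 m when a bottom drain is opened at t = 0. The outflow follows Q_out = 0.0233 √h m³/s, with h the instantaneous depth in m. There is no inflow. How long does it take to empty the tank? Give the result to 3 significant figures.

Accumulation of liquid (constant cross-section A): A dh/dt = −0.0233 √h.
This is separable: 2 d(√h)/dt = −0.0233/A, so √h = √h₀ − (0.0233/(2A)) t.
Tank is empty when √h = 0: t_empty = 2A√h₀/0.0233.
t_empty = 2·2.58·√3.77/0.0233 = 5.1600·1.9416/0.0233 = 430.00 s.

430 s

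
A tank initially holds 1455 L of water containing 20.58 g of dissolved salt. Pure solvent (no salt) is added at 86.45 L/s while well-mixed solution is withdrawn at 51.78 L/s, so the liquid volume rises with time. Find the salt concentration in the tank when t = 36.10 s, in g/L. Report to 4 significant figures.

0.003009 g/L

Let m(t) be the amount of salt. Volume: V(t) = V₀ + (Q_in − Q_out) t = 1455 + 34.6700 t; V(36.10) = 2706.59 L.
No salt enters, so dm/dt = −Q_out · (m/V).
dm/m = −Q_out dt/(V₀ + 34.6700 t); integrating gives ln(m/m₀) = −(Q_out/(Q_in−Q_out)) ln(V/V₀).
m = m₀ (V₀/V)^(Q_out/(Q_in−Q_out)) = 20.58 × (1455/2706.59)^(1.49351) = 8.14435 g.
C = m/V = 8.14435/2706.59 = 0.00300908 g/L.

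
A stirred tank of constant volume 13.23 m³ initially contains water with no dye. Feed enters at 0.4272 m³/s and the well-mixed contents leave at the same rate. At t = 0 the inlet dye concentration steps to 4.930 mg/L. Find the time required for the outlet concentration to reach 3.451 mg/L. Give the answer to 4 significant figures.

Species balance: V dC/dt = Q(C_in − C) ⇒ τ = V/Q = 30.9691 s.
C(t) = C_in + (C₀ − C_in) e^(−t/τ). Set C = 3.451 and solve for t:
e^(−t/τ) = (C − C_in)/(C₀ − C_in) = (3.451 − 4.930)/(0 − 4.930) = 0.300000
t = −τ ln(…) = 30.9691 × 1.20397 = 37.2860 s.

37.29 s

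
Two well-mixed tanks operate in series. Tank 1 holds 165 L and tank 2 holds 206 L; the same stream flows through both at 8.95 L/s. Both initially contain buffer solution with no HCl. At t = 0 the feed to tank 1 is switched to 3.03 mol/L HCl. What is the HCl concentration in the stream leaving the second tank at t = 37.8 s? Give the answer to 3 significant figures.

1.65 mol/L

Each tank obeys Vᵢ dCᵢ/dt = Q(Cᵢ₋₁ − Cᵢ), so τᵢ = Vᵢ/Q.
τ₁ = 165/8.95 = 18.436 s; τ₂ = 206/8.95 = 23.017 s.
Tank 1: C₁ = C_in(1 − e^(−t/τ₁)). Tank 2 (τ₁ ≠ τ₂): C₂ = C_in[1 − (τ₁ e^(−t/τ₁) − τ₂ e^(−t/τ₂))/(τ₁ − τ₂)].
At t = 37.8: e^(−t/τ₁) = 0.12869, e^(−t/τ₂) = 0.19354.
C₂ = 3.03·[1 − (18.436·0.12869 − 23.017·0.19354)/(-4.5810)] = 3.03·0.54548 = 1.6528 mol/L.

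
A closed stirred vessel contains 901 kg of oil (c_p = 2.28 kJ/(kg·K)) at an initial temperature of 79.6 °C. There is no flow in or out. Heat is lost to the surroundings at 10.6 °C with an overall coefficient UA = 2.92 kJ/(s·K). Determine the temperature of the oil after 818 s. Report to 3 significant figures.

32.2 °C

Lumped-capacitance energy balance: M c_p dT/dt = UA(T_amb − T).
dT/dt = (T_ss − T)/τ with T_ss = T_amb = 10.600 °C, τ = M c_p/UA = 901·2.28/2.92 = 703.52 s.
Integrating: T(t) = T_ss + (T₀ − T_ss) e^(−t/τ).
T(818) = 10.600 + (69.000)·0.31263 = 32.172 °C.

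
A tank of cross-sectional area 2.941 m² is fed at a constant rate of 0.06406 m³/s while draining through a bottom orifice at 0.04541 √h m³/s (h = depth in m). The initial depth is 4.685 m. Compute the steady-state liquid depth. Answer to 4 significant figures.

Level balance: A dh/dt = 0.06406 − 0.04541 √h. Setting dh/dt = 0:
Q_in = 0.04541 √h_ss ⇒ √h_ss = 0.06406/0.04541 = 1.41070.
h_ss = 1.41070² = 1.99008 m. (Since h₀ = 4.685 m > h_ss, the level will fall toward this value.)

1.990 m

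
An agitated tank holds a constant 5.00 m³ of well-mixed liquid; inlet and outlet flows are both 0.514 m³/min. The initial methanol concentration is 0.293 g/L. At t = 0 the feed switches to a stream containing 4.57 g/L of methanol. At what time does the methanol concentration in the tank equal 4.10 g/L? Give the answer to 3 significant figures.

21.5 min

Species balance: V dC/dt = Q(C_in − C) ⇒ τ = V/Q = 9.7276 min.
C(t) = C_in + (C₀ − C_in) e^(−t/τ). Set C = 4.10 and solve for t:
e^(−t/τ) = (C − C_in)/(C₀ − C_in) = (4.10 − 4.57)/(0.293 − 4.57) = 0.10989
t = −τ ln(…) = 9.7276 × 2.2083 = 21.481 min.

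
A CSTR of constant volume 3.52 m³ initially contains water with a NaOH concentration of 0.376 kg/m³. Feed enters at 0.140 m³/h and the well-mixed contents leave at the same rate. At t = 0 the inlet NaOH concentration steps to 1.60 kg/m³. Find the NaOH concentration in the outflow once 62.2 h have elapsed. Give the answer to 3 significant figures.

1.50 kg/m³

Species balance on the tank: V dC/dt = Q(C_in − C).
Rewrite as dC/dt + C/τ = C_in/τ, τ = V/Q = 25.143 h.
Integrating: C(t) = C_in + (C₀ − C_in) e^(−t/τ).
C(62.2) = 1.60 + (0.376 − 1.60)·e^(−62.2/25.143) = 1.60 + (-1.2240)·0.084259 = 1.4969 kg/m³.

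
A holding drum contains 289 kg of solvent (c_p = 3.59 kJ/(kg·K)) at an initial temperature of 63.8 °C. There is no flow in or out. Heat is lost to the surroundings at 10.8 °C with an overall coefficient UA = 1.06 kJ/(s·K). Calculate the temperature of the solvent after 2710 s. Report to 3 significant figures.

14.1 °C

Lumped-capacitance energy balance: M c_p dT/dt = UA(T_amb − T).
dT/dt = (T_ss − T)/τ with T_ss = T_amb = 10.800 °C, τ = M c_p/UA = 289·3.59/1.06 = 978.78 s.
T approaches T_ss exponentially: T(t) = T_ss + (T₀ − T_ss) e^(−t/τ).
T(2710) = 10.800 + (53.000)·0.062741 = 14.125 °C.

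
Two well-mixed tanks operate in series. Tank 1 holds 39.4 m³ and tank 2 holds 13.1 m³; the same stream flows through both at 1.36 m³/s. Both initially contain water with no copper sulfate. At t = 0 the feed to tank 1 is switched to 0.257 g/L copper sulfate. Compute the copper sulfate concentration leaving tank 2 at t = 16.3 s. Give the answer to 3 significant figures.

Each tank obeys Vᵢ dCᵢ/dt = Q(Cᵢ₋₁ − Cᵢ), so τᵢ = Vᵢ/Q.
τ₁ = 39.4/1.36 = 28.971 s; τ₂ = 13.1/1.36 = 9.6324 s.
Tank 1: C₁ = C_in(1 − e^(−t/τ₁)). Tank 2 (τ₁ ≠ τ₂): C₂ = C_in[1 − (τ₁ e^(−t/τ₁) − τ₂ e^(−t/τ₂))/(τ₁ − τ₂)].
At t = 16.3: e^(−t/τ₁) = 0.56970, e^(−t/τ₂) = 0.18411.
C₂ = 0.257·[1 − (28.971·0.56970 − 9.6324·0.18411)/(19.338)] = 0.257·0.23823 = 0.061226 g/L.

0.0612 g/L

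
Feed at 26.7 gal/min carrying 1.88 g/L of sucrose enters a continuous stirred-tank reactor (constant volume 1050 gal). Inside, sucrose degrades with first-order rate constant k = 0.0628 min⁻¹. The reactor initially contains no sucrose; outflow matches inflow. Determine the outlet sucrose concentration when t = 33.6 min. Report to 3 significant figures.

Species balance: V dC/dt = Q C_in − Q C − k V C.
This is linear with rate a = Q/V + k = 0.088229 min⁻¹.
C_ss = Q C_in/(Q + kV) = 0.54184 g/L; C(t) = C_ss + (C₀ − C_ss) e^(−a t).
C(33.6) = 0.54184 + (-0.54184)·e^(−0.088229·33.6) = 0.54184 + (-0.54184)·0.051587 = 0.51389 g/L.

0.514 g/L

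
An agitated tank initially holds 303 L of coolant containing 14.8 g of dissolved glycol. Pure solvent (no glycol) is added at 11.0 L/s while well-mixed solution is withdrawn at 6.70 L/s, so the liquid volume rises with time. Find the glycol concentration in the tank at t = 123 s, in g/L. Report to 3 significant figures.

Total volume: dV/dt = Q_in − Q_out = 4.3000 L/s, so V(t) = 303 + 4.3000 t and V(123) = 831.90 L.
Solute balance: dm/dt = 0 − Q_out C = −Q_out m/V(t).
dm/m = −Q_out dt/(V₀ + 4.3000 t); integrating gives ln(m/m₀) = −(Q_out/(Q_in−Q_out)) ln(V/V₀).
m = m₀ (V₀/V)^(Q_out/(Q_in−Q_out)) = 14.8 × (303/831.90)^(1.5581) = 3.0677 g.
C = m/V = 3.0677/831.90 = 0.0036876 g/L.

0.00369 g/L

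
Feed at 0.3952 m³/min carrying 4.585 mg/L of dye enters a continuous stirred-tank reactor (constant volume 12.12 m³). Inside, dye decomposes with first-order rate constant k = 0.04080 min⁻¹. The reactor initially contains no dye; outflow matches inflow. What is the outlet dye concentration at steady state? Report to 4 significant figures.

V dC/dt = Q(C_in − C) − k V C.
Steady state (dC/dt = 0): C_ss = Q C_in/(Q + kV) = C_in/(1 + kV/Q).
C_ss = 0.3952·4.585/(0.3952 + 0.04080·12.12) = 1.81199/0.889696 = 2.03664 mg/L.

2.037 mg/L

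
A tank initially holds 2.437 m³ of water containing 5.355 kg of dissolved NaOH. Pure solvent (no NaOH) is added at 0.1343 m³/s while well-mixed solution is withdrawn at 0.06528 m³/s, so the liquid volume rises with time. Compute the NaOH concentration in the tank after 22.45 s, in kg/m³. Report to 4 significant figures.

Let m(t) be the amount of NaOH. Volume: V(t) = V₀ + (Q_in − Q_out) t = 2.437 + 0.0690200 t; V(22.45) = 3.98650 m³.
No NaOH enters, so dm/dt = −Q_out · (m/V).
Separate: dm/m = −Q_out dt/V(t) ⇒ ln(m/m₀) = −(Q_out/(Q_in−Q_out)) ln(V/V₀).
m = m₀ (V₀/V)^(Q_out/(Q_in−Q_out)) = 5.355 × (2.437/3.98650)^(0.945813) = 3.36206 kg.
C = m/V = 3.36206/3.98650 = 0.843361 kg/m³.

0.8434 kg/m³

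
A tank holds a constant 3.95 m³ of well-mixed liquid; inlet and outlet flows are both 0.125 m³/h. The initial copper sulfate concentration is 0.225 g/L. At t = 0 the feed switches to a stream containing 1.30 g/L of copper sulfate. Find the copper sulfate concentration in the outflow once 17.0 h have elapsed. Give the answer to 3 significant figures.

0.672 g/L

Unsteady species balance (constant V, well mixed): V dC/dt = Q(C_in − C).
So dC/dt = (C_in − C)/τ with τ = V/Q = 3.95/0.125 = 31.600 h.
This is linear first-order; C(t) = C_in + (C₀ − C_in) e^(−t/τ).
C(17.0) = 1.30 + (0.225 − 1.30)·e^(−17.0/31.600) = 1.30 + (-1.0750)·0.58393 = 0.67228 g/L.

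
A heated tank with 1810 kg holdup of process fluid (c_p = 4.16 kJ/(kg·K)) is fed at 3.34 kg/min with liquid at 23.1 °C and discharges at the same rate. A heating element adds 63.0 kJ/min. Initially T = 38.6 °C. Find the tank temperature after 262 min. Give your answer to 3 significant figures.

M c_p dT/dt = ṁ c_p (T_in − T) + Q̇.
τ = M/ṁ = 541.92 min; T_ss = T_in + Q̇/(ṁ c_p) = 23.1 + 63.0/(3.34·4.16) = 27.634 °C.
This is linear first-order; T(t) = T_ss + (T₀ − T_ss) e^(−t/τ).
T(262) = 27.634 + (10.966)·e^(−262/541.92) = 27.634 + (10.966)·0.61664 = 34.396 °C.

34.4 °C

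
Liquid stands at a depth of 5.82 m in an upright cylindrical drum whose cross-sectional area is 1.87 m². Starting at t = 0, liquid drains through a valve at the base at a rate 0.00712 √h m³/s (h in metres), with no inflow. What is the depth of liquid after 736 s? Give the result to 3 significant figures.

Volume balance on the tank: A dh/dt = −0.00712 √h.
This is separable: 2 d(√h)/dt = −0.00712/A, so √h = √h₀ − (0.00712/(2A)) t.
√h = √5.82 − 0.00712·736/(2·1.87) = 2.4125 − 1.4012 = 1.0113.
h = 1.0113² = 1.0228 m.

1.02 m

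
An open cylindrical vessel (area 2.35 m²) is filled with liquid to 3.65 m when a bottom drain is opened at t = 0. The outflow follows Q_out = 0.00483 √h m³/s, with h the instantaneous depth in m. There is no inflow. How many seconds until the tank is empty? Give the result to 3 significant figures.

1860 s

Unsteady balance on liquid volume: A dh/dt = −0.00483 √h.
Separate and integrate: 2(√h − √h₀) = −(0.00483/A) t.
Set h = 0: 2√h₀ = (0.00483/A) t_empty ⇒ t_empty = 2A√h₀/0.00483.
t_empty = 2·2.35·√3.65/0.00483 = 4.7000·1.9105/0.00483 = 1859.1 s.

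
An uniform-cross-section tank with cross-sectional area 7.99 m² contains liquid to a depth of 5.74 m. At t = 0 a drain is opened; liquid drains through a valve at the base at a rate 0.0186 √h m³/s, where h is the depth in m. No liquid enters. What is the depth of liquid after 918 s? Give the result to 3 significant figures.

With no inflow, A dh/dt = −0.0186 √h.
This is separable: 2 d(√h)/dt = −0.0186/A, so √h = √h₀ − (0.0186/(2A)) t.
√h = √5.74 − 0.0186·918/(2·7.99) = 2.3958 − 1.0685 = 1.3273.
h = 1.3273² = 1.7618 m.

1.76 m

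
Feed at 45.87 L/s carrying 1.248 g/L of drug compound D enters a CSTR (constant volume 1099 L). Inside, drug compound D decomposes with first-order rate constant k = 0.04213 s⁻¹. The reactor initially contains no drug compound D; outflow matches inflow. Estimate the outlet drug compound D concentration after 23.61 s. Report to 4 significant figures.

V dC/dt = Q(C_in − C) − k V C.
This is linear with rate a = Q/V + k = 0.0838679 s⁻¹.
C_ss = Q C_in/(Q + kV) = 0.621083 g/L; C(t) = C_ss + (C₀ − C_ss) e^(−a t).
C(23.61) = 0.621083 + (-0.621083)·e^(−0.0838679·23.61) = 0.621083 + (-0.621083)·0.138052 = 0.535341 g/L.

0.5353 g/L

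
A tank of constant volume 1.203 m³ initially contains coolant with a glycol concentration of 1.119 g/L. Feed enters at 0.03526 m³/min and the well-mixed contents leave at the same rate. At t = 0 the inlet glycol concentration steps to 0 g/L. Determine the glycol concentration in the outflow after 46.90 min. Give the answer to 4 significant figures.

Transient balance on the dissolved component: V dC/dt = Q(C_in − C).
Time constant τ = V/Q = 1.203/0.03526 = 34.1180 min.
C approaches C_in exponentially: C(t) = C_in + (C₀ − C_in) e^(−t/τ).
C(46.90) = 0 + (1.119 − 0)·e^(−46.90/34.1180) = 0 + (1.11900)·0.252930 = 0.283029 g/L.

0.2830 g/L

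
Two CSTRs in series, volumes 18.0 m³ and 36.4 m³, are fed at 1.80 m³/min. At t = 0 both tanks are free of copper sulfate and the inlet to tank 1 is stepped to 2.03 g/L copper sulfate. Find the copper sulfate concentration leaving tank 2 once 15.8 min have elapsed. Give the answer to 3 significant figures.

0.601 g/L

Species balance on tank i: dCᵢ/dt = (Cᵢ₋₁ − Cᵢ)/τᵢ with τᵢ = Vᵢ/Q.
τ₁ = 18.0/1.80 = 10.000 min; τ₂ = 36.4/1.80 = 20.222 min.
Tank 1: C₁ = C_in(1 − e^(−t/τ₁)). Tank 2 (τ₁ ≠ τ₂): C₂ = C_in[1 − (τ₁ e^(−t/τ₁) − τ₂ e^(−t/τ₂))/(τ₁ − τ₂)].
At t = 15.8: e^(−t/τ₁) = 0.20598, e^(−t/τ₂) = 0.45780.
C₂ = 2.03·[1 − (10.000·0.20598 − 20.222·0.45780)/(-10.222)] = 2.03·0.29585 = 0.60057 g/L.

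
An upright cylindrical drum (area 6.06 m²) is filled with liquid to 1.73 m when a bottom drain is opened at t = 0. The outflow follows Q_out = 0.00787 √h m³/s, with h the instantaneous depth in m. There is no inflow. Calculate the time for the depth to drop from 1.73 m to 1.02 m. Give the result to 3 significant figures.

A dh/dt = −Q_out = −0.00787 √h.
This is separable: 2 d(√h)/dt = −0.00787/A, so √h = √h₀ − (0.00787/(2A)) t.
t = 2A(√h₀ − √h)/0.00787 = 2·6.06·(√1.73 − √1.02)/0.00787
  = 12.120 × (1.3153 − 1.0100) / 0.00787 = 470.24 s.

470 s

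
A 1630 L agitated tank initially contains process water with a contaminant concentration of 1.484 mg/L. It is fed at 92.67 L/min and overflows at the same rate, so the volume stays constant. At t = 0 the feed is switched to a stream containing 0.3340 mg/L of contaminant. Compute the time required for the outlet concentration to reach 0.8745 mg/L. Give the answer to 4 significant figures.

13.28 min

Mass balance on the solute (V constant): V dC/dt = Q(C_in − C), so τ = V/Q = 17.5893 min.
C(t) = C_in + (C₀ − C_in) e^(−t/τ). Set C = 0.8745 and solve for t:
e^(−t/τ) = (C − C_in)/(C₀ − C_in) = (0.8745 − 0.3340)/(1.484 − 0.3340) = 0.470000
t = −τ ln(…) = 17.5893 × 0.755023 = 13.2803 min.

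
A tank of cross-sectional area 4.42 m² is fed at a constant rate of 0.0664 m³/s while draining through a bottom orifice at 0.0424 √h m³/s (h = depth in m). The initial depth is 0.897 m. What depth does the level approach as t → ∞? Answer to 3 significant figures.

2.45 m

Accumulation of liquid (constant cross-section A): A dh/dt = Q_in − 0.0424 √h. At steady state dh/dt = 0:
Q_in = 0.0424 √h_ss ⇒ √h_ss = 0.0664/0.0424 = 1.5660.
h_ss = 1.5660² = 2.4525 m. (Since h₀ = 0.897 m < h_ss, the level will rise toward this value.)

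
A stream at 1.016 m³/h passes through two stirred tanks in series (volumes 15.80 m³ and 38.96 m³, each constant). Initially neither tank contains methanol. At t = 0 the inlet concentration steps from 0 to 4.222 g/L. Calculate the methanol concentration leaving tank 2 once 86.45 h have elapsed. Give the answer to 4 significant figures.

3.488 g/L

Time constants: τᵢ = Vᵢ/Q for each well-mixed tank.
τ₁ = 15.80/1.016 = 15.5512 h; τ₂ = 38.96/1.016 = 38.3465 h.
Tank 1: C₁ = C_in(1 − e^(−t/τ₁)). Tank 2 (τ₁ ≠ τ₂): C₂ = C_in[1 − (τ₁ e^(−t/τ₁) − τ₂ e^(−t/τ₂))/(τ₁ − τ₂)].
At t = 86.45: e^(−t/τ₁) = 0.00385238, e^(−t/τ₂) = 0.104932.
C₂ = 4.222·[1 − (15.5512·0.00385238 − 38.3465·0.104932)/(-22.7953)] = 4.222·0.826111 = 3.48784 g/L.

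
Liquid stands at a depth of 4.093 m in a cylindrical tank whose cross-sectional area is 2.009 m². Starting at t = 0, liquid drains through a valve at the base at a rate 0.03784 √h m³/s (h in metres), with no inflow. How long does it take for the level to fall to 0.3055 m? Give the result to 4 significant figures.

With no inflow, A dh/dt = −0.03784 √h.
∫ h^(−1/2) dh = −(0.03784/A) ∫ dt, giving 2√h = 2√h₀ − (0.03784/A) t.
t = 2A(√h₀ − √h)/0.03784 = 2·2.009·(√4.093 − √0.3055)/0.03784
  = 4.01800 × (2.02312 − 0.552721) / 0.03784 = 156.132 s.

156.1 s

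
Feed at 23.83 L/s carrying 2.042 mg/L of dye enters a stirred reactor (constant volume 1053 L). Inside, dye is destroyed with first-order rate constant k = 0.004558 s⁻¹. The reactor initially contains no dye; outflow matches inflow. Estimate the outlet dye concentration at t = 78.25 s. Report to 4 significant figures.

V dC/dt = Q(C_in − C) − k V C.
This is linear with rate a = Q/V + k = 0.0271886 s⁻¹.
C_ss = Q C_in/(Q + kV) = 1.69967 mg/L; C(t) = C_ss + (C₀ − C_ss) e^(−a t).
C(78.25) = 1.69967 + (-1.69967)·e^(−0.0271886·78.25) = 1.69967 + (-1.69967)·0.119134 = 1.49718 mg/L.

1.497 mg/L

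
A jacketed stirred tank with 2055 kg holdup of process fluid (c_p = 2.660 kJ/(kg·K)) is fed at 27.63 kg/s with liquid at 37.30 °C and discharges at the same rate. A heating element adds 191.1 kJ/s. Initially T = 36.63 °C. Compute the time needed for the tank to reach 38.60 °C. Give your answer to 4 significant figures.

M c_p dT/dt = ṁ c_p (T_in − T) + Q̇.
τ = M/ṁ = 74.3757 s; T_ss = T_in + Q̇/(ṁ c_p) = 39.9001 °C.
T(t) = T_ss + (T₀ − T_ss) e^(−t/τ). Set T = 38.60:
e^(−t/τ) = (38.60 − 39.9001)/(36.63 − 39.9001) = 0.397581
t = −74.3757 · ln(0.397581) = 68.6009 s.

68.60 s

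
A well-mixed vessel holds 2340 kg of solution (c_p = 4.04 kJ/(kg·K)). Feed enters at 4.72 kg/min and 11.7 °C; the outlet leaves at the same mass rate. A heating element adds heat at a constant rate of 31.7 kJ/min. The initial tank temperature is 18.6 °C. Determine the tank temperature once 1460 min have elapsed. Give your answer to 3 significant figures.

13.6 °C

Energy balance: M c_p dT/dt = ṁ c_p (T_in − T) + 31.7.
Rearrange: dT/dt = (T_ss − T)/τ with τ = M/ṁ = 495.76 min and T_ss = T_in + Q̇/(ṁ c_p) = 13.362 °C.
Solution: T(t) = T_ss + (T₀ − T_ss) e^(−t/τ).
T(1460) = 13.362 + (5.2376)·e^(−1460/495.76) = 13.362 + (5.2376)·0.052604 = 13.638 °C.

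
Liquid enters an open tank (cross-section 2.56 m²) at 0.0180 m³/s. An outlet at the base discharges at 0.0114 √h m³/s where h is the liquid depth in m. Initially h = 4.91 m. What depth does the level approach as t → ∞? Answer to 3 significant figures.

2.49 m

Accumulation of liquid (constant cross-section A): A dh/dt = Q_in − 0.0114 √h. At steady state dh/dt = 0:
Q_in = 0.0114 √h_ss ⇒ √h_ss = 0.0180/0.0114 = 1.5789.
h_ss = 1.5789² = 2.4931 m. (Since h₀ = 4.91 m > h_ss, the level will fall toward this value.)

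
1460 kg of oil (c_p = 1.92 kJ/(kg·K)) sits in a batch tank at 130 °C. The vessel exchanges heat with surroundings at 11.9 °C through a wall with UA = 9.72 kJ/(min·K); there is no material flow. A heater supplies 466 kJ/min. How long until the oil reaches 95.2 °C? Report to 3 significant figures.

198 min

M c_p dT/dt = −UA(T − T_amb) + Q̇.
τ = M c_p/UA = 288.40 min; T_ss = T_amb + Q̇/UA = 11.9 + 466/9.72 = 59.842 °C.
T(t) = T_ss + (T₀ − T_ss)e^(−t/τ); set T = 95.2:
t = −τ ln[(T − T_ss)/(T₀ − T_ss)] = −288.40 · ln(0.50397) = 197.62 min.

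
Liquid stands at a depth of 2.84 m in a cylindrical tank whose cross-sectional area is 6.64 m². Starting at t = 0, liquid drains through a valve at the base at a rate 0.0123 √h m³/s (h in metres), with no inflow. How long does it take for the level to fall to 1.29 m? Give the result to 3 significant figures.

593 s

A dh/dt = −Q_out = −0.0123 √h.
∫ h^(−1/2) dh = −(0.0123/A) ∫ dt, giving 2√h = 2√h₀ − (0.0123/A) t.
t = 2A(√h₀ − √h)/0.0123 = 2·6.64·(√2.84 − √1.29)/0.0123
  = 13.280 × (1.6852 − 1.1358) / 0.0123 = 593.23 s.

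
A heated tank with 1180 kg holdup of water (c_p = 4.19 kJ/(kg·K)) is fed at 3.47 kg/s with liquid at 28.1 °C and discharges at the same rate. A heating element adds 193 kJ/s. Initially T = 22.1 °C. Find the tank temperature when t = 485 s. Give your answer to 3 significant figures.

M c_p dT/dt = ṁ c_p (T_in − T) + Q̇.
τ = M/ṁ = 340.06 s; T_ss = T_in + Q̇/(ṁ c_p) = 28.1 + 193/(3.47·4.19) = 41.374 °C.
Integrating: T(t) = T_ss + (T₀ − T_ss) e^(−t/τ).
T(485) = 41.374 + (-19.274)·e^(−485/340.06) = 41.374 + (-19.274)·0.24021 = 36.744 °C.

36.7 °C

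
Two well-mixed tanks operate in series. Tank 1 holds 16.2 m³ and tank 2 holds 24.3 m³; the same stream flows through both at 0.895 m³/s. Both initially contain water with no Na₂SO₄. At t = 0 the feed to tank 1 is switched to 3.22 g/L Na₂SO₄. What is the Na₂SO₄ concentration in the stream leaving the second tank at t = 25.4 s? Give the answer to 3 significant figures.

1.01 g/L

Time constants: τᵢ = Vᵢ/Q for each well-mixed tank.
τ₁ = 16.2/0.895 = 18.101 s; τ₂ = 24.3/0.895 = 27.151 s.
Tank 1: C₁ = C_in(1 − e^(−t/τ₁)). Tank 2 (τ₁ ≠ τ₂): C₂ = C_in[1 − (τ₁ e^(−t/τ₁) − τ₂ e^(−t/τ₂))/(τ₁ − τ₂)].
At t = 25.4: e^(−t/τ₁) = 0.24579, e^(−t/τ₂) = 0.39238.
C₂ = 3.22·[1 − (18.101·0.24579 − 27.151·0.39238)/(-9.0503)] = 3.22·0.31443 = 1.0125 g/L.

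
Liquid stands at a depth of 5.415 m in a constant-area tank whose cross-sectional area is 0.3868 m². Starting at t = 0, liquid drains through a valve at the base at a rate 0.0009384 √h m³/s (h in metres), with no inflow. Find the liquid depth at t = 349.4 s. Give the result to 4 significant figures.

With no inflow, A dh/dt = −0.0009384 √h.
∫ h^(−1/2) dh = −(0.0009384/A) ∫ dt, giving 2√h = 2√h₀ − (0.0009384/A) t.
√h = √5.415 − 0.0009384·349.4/(2·0.3868) = 2.32702 − 0.423833 = 1.90318.
h = 1.90318² = 3.62210 m.

3.622 m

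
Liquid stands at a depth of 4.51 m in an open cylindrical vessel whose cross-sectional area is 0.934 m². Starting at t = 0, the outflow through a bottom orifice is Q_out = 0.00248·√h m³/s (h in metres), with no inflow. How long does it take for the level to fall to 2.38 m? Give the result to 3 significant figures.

438 s

With no inflow, A dh/dt = −0.00248 √h.
∫ h^(−1/2) dh = −(0.00248/A) ∫ dt, giving 2√h = 2√h₀ − (0.00248/A) t.
t = 2A(√h₀ − √h)/0.00248 = 2·0.934·(√4.51 − √2.38)/0.00248
  = 1.8680 × (2.1237 − 1.5427) / 0.00248 = 437.59 s.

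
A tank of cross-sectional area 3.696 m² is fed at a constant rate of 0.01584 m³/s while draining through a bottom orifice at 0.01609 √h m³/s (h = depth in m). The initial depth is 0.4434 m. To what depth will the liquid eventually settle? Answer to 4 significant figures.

A dh/dt = Q_in − 0.01609 √h. Steady state requires inflow = outflow:
Q_in = 0.01609 √h_ss ⇒ √h_ss = 0.01584/0.01609 = 0.984462.
h_ss = 0.984462² = 0.969166 m. (Since h₀ = 0.4434 m < h_ss, the level will rise toward this value.)

0.9692 m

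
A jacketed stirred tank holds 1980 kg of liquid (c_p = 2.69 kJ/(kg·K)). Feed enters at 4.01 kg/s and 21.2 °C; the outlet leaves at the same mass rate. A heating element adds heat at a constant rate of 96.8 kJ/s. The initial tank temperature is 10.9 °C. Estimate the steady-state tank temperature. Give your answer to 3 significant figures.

30.2 °C

M c_p dT/dt = ṁ c_p (T_in − T) + Q̇.
At steady state dT/dt = 0 ⇒ T_ss = T_in + Q̇/(ṁ c_p) = 21.2 + 96.8/(4.01·2.69) = 30.174 °C.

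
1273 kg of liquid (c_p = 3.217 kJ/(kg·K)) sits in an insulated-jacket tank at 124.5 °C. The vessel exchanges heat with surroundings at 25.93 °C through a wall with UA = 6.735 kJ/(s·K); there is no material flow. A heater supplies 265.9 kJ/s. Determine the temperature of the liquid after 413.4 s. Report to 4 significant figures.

Lumped-capacitance energy balance: M c_p dT/dt = UA(T_amb − T) + Q̇.
dT/dt = (T_ss − T)/τ with T_ss = T_amb + Q̇/UA = 25.93 + 265.9/6.735 = 65.4103 °C, τ = M c_p/UA = 1273·3.217/6.735 = 608.054 s.
Integrating: T(t) = T_ss + (T₀ − T_ss) e^(−t/τ).
T(413.4) = 65.4103 + (59.0897)·0.506681 = 95.3499 °C.

95.35 °C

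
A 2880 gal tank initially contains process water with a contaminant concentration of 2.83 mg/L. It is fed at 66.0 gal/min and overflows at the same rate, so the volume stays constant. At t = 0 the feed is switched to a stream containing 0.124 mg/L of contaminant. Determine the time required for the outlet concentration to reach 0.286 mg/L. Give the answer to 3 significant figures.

Unsteady species balance (constant V, well mixed): V dC/dt = Q(C_in − C), so τ = V/Q = 43.636 min.
C(t) = C_in + (C₀ − C_in) e^(−t/τ). Set C = 0.286 and solve for t:
e^(−t/τ) = (C − C_in)/(C₀ − C_in) = (0.286 − 0.124)/(2.83 − 0.124) = 0.059867
t = −τ ln(…) = 43.636 × 2.8156 = 122.86 min.

123 min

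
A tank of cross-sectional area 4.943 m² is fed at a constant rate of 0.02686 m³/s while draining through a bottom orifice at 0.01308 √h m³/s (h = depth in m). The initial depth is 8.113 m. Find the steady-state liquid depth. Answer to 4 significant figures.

4.217 m

A dh/dt = Q_in − 0.01308 √h. Steady state requires inflow = outflow:
Q_in = 0.01308 √h_ss ⇒ √h_ss = 0.02686/0.01308 = 2.05352.
h_ss = 2.05352² = 4.21693 m. (Since h₀ = 8.113 m > h_ss, the level will fall toward this value.)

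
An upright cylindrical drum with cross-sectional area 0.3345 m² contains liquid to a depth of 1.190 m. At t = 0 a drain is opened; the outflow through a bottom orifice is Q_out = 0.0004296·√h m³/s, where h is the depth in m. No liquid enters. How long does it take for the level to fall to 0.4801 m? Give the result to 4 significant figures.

619.8 s

With no inflow, A dh/dt = −0.0004296 √h.
Separate and integrate: 2(√h − √h₀) = −(0.0004296/A) t.
t = 2A(√h₀ − √h)/0.0004296 = 2·0.3345·(√1.190 − √0.4801)/0.0004296
  = 0.669000 × (1.09087 − 0.692892) / 0.0004296 = 619.757 s.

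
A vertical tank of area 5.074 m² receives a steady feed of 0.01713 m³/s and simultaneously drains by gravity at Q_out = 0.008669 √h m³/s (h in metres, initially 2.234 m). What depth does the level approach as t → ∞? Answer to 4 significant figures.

A dh/dt = Q_in − 0.008669 √h. Steady state requires inflow = outflow:
Q_in = 0.008669 √h_ss ⇒ √h_ss = 0.01713/0.008669 = 1.97601.
h_ss = 1.97601² = 3.90460 m. (Since h₀ = 2.234 m < h_ss, the level will rise toward this value.)

3.905 m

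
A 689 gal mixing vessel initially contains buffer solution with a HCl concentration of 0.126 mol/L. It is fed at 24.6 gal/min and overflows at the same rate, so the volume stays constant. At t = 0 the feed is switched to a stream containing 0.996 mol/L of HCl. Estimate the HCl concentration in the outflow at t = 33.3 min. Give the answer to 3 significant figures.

Accumulation = in − out for the solute gives V dC/dt = Q(C_in − C).
Time constant τ = V/Q = 689/24.6 = 28.008 min.
Solution: C(t) = C_in + (C₀ − C_in) e^(−t/τ).
C(33.3) = 0.996 + (0.126 − 0.996)·e^(−33.3/28.008) = 0.996 + (-0.87000)·0.30454 = 0.73105 mol/L.

0.731 mol/L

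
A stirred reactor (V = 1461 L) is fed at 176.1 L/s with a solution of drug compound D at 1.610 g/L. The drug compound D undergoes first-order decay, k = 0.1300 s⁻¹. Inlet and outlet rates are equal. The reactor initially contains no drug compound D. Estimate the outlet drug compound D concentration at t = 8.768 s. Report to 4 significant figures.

0.6885 g/L

V dC/dt = Q(C_in − C) − k V C.
dC/dt = (Q/V) C_in − (Q/V + k) C; effective rate a = Q/V + k = 0.120534 + 0.1300 = 0.250534 s⁻¹.
C_ss = Q C_in/(Q + kV) = 0.774584 g/L; C(t) = C_ss + (C₀ − C_ss) e^(−a t).
C(8.768) = 0.774584 + (-0.774584)·e^(−0.250534·8.768) = 0.774584 + (-0.774584)·0.111172 = 0.688472 g/L.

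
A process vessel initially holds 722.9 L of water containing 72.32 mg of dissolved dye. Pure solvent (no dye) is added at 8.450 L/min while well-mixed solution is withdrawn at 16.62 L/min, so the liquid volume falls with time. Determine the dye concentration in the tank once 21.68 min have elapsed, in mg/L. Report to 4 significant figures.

0.07481 mg/L

Total volume: dV/dt = Q_in − Q_out = -8.17000 L/min, so V(t) = 722.9 − 8.17000 t and V(21.68) = 545.774 L.
Solute balance: dm/dt = 0 − Q_out C = −Q_out m/V(t).
dm/m = −Q_out dt/(V₀ − 8.17000 t); integrating gives ln(m/m₀) = −(Q_out/(Q_in−Q_out)) ln(V/V₀).
m = m₀ (V₀/V)^(Q_out/(Q_in−Q_out)) = 72.32 × (722.9/545.774)^(-2.03427) = 40.8268 mg.
C = m/V = 40.8268/545.774 = 0.0748052 mg/L.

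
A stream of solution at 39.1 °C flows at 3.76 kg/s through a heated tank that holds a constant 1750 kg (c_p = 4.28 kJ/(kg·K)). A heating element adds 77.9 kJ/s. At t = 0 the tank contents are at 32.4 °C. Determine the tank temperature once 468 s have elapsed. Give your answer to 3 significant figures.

39.7 °C

Heat balance on the well-mixed liquid: M c_p dT/dt = ṁ c_p (T_in − T) + 77.9.
τ = M/ṁ = 465.43 s; T_ss = T_in + Q̇/(ṁ c_p) = 39.1 + 77.9/(3.76·4.28) = 43.941 °C.
Integrating: T(t) = T_ss + (T₀ − T_ss) e^(−t/τ).
T(468) = 43.941 + (-11.541)·e^(−468/465.43) = 43.941 + (-11.541)·0.36585 = 39.719 °C.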